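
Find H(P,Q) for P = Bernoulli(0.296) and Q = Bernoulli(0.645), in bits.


H(P,Q) = -p*log2(q) - (1-p)*log2(1-q). -0.296*log2(0.645) = 0.187258; -0.704*log2(0.355) = 1.051853. H(P,Q) = 0.187258 + 1.051853 = 1.2391

1.2391 bits


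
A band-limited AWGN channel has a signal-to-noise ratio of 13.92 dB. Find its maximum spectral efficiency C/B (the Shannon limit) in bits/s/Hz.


SNR_linear = 10^(13.92/10) = 24.6604; C/B = log2(1 + SNR_linear) = log2(1 + 24.6604) = 4.6815

4.6815 bits/s/Hz


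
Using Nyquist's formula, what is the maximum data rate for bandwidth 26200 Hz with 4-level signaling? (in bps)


Rate = 2 * B * log2(M) = 2 * 26200 * 2.0 = 104800.0

104800.0 bps


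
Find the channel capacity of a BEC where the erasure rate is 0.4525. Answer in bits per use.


C = 1 - epsilon = 1 - 0.4525 = 0.5475

0.5475 bits


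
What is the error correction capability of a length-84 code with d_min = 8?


Correction capability = floor((d-1)/2) = floor((8-1)/2) = 3

3 errors


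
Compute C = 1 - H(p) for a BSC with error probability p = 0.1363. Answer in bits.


H(p) = -p*log2(p) - (1-p)*log2(1-p) = -0.1363*log2(0.1363) - 0.8637*log2(0.8637) = 0.391882 + 0.182584 = 0.5745. C = 1 - H(p) = 1 - 0.5745 = 0.4255

0.4255 bits


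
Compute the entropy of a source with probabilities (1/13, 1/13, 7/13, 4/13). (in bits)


H = -sum(p_i * log2(p_i)). Terms: -(1/13)*log2(1/13) = 0.284649; -(1/13)*log2(1/13) = 0.284649; -(7/13)*log2(7/13) = 0.480892; -(4/13)*log2(4/13) = 0.523212. H = 0.284649 + 0.284649 + 0.480892 + 0.523212 = 1.5734

1.5734 bits


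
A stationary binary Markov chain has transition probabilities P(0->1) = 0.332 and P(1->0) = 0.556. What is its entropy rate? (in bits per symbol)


Stationary distribution: pi_0 = p10/(p01+p10) = 0.6261, pi_1 = 0.3739. Entropy rate H' = pi_0*H(p01) + pi_1*H(p10) = 0.6261*0.917 + 0.3739*0.9909 = 0.9446

0.9446 bits/symbol


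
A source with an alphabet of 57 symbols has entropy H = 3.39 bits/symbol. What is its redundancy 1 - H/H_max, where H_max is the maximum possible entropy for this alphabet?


H_max = log2(K) = log2(57) = 5.8329 bits/symbol. Redundancy = 1 - H/H_max = 1 - 3.39/5.8329 = 1 - 0.5812 = 0.4188

0.4188


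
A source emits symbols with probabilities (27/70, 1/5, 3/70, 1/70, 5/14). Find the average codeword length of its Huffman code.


Huffman construction (repeatedly merge the two least-probable nodes; each merge adds 1 bit to every symbol beneath it): 1/70 + 3/70 = 2/35; 2/35 + 1/5 = 9/35; 9/35 + 5/14 = 43/70; 27/70 + 43/70 = 1. Resulting codeword lengths (in the order the probabilities were given): (1, 3, 4, 4, 2). L_avg = sum(p_i * l_i) = 27/70*1 + 1/5*3 + 3/70*4 + 1/70*4 + 5/14*2 = 27/14 = 1.9286

1.9286 bits


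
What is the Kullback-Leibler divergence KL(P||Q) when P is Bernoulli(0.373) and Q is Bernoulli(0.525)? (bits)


KL = p*log2(p/q) + (1-p)*log2((1-p)/(1-q)) = 0.373*log2(0.373/0.525) + 0.627*log2(0.627/0.475) = 0.0672

0.0672 bits


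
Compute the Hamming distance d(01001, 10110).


Count differing positions: ^ ^ ^ ^ ^ = 5 differences

5


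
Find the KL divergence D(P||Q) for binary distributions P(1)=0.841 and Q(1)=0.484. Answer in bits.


KL = p*log2(p/q) + (1-p)*log2((1-p)/(1-q)) = 0.841*log2(0.841/0.484) + 0.159*log2(0.159/0.516) = 0.4003

0.4003 bits


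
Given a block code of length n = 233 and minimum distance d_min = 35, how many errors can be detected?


Detection capability = d_min - 1 = 35 - 1 = 34

34 errors


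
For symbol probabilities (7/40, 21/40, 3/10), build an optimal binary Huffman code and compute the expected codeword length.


Huffman construction (repeatedly merge the two least-probable nodes; each merge adds 1 bit to every symbol beneath it): 7/40 + 3/10 = 19/40; 19/40 + 21/40 = 1. Resulting codeword lengths (in the order the probabilities were given): (2, 1, 2). L_avg = sum(p_i * l_i) = 7/40*2 + 21/40*1 + 3/10*2 = 59/40 = 1.475

1.475 bits


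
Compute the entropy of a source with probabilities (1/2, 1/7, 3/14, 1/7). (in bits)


H = -sum(p_i * log2(p_i)). Terms: -(1/2)*log2(1/2) = 0.500000; -(1/7)*log2(1/7) = 0.401051; -(3/14)*log2(3/14) = 0.476227; -(1/7)*log2(1/7) = 0.401051. H = 0.500000 + 0.401051 + 0.476227 + 0.401051 = 1.7783

1.7783 bits


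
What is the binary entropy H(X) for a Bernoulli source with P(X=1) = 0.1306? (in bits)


H = -p*log2(p) - (1-p)*log2(1-p). -0.1306*log2(0.1306) = 0.383543; -0.8694*log2(0.8694) = 0.175539. H = 0.383543 + 0.175539 = 0.5591

0.5591 bits


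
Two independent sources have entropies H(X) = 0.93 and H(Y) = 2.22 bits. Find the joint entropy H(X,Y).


For independent variables, H(X,Y) = H(X) + H(Y) = 0.93 + 2.22 = 3.15

3.15 bits


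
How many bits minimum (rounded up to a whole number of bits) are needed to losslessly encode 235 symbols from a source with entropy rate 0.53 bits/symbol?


Minimum bits >= n * H = 235 * 0.53 = 124.55, rounded up to a whole number of bits = 125

125 bits


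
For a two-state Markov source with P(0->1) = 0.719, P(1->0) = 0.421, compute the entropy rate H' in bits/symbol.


Stationary distribution: pi_0 = p10/(p01+p10) = 0.3693, pi_1 = 0.6307. Entropy rate H' = pi_0*H(p01) + pi_1*H(p10) = 0.3693*0.8568 + 0.6307*0.9819 = 0.9357

0.9357 bits/symbol


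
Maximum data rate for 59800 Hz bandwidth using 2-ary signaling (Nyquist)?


Rate = 2 * B * log2(M) = 2 * 59800 * 1.0 = 119600.0

119600.0 bps


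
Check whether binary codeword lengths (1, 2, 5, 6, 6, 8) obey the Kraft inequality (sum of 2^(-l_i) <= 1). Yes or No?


Kraft sum = sum(2^(-l_i)) = 0.8164, need <= 1. Result: satisfied (a binary prefix-free code with these lengths exists)

Yes


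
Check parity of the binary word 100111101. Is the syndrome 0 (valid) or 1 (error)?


Syndrome = XOR of all bits = 1 XOR 0 XOR 0 XOR 1 XOR 1 XOR 1 XOR 1 XOR 0 XOR 1 = 0

0


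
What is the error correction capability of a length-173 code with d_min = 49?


Correction capability = floor((d-1)/2) = floor((49-1)/2) = 24

24 errors


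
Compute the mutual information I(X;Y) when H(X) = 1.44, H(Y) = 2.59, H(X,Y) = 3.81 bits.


I(X;Y) = H(X) + H(Y) - H(X,Y) = 1.44 + 2.59 - 3.81 = 0.22

0.22 bits


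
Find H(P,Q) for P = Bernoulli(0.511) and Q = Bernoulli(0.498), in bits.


H(P,Q) = -p*log2(q) - (1-p)*log2(1-q). -0.511*log2(0.498) = 0.513955; -0.489*log2(0.502) = 0.486184. H(P,Q) = 0.513955 + 0.486184 = 1.0001

1.0001 bits


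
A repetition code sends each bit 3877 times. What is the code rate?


Rate = k/n = 1/3877

1/3877


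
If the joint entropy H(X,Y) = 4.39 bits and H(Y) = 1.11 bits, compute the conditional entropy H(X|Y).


H(X|Y) = H(X,Y) - H(Y) = 4.39 - 1.11 = 3.28

3.28 bits


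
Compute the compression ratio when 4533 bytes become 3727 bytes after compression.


Ratio = original / compressed = 4533 / 3727 = 1.2163

1.2163


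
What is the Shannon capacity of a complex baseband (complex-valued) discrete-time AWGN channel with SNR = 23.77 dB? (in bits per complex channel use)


SNR_linear = 10^(23.77/10) = 238.2319; C = log2(1 + SNR_linear) = log2(1 + 238.2319) = 7.9023

7.9023 bits/channel use


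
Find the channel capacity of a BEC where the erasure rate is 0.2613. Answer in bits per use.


C = 1 - epsilon = 1 - 0.2613 = 0.7387

0.7387 bits


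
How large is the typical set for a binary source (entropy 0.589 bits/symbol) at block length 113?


log2|A_typical| = nH = 113 * 0.589 = 66.557, so |A_typical| ~ 2^66.557 = 1.086e+20

1.086e+20


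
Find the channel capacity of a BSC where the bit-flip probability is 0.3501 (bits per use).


H(p) = -p*log2(p) - (1-p)*log2(1-p) = -0.3501*log2(0.3501) - 0.6499*log2(0.6499) = 0.530108 + 0.404050 = 0.9342. C = 1 - H(p) = 1 - 0.9342 = 0.0658

0.0658 bits


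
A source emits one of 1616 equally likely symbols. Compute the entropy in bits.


H = log2(n) = log2(1616) = 10.6582

10.6582 bits


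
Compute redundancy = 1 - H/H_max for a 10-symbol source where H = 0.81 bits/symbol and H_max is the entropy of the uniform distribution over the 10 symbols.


H_max = log2(K) = log2(10) = 3.3219 bits/symbol. Redundancy = 1 - H/H_max = 1 - 0.81/3.3219 = 1 - 0.2438 = 0.7562

0.7562


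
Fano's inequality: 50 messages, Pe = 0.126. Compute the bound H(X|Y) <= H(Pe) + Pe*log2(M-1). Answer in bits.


H(Pe) = -Pe*log2(Pe) - (1-Pe)*log2(1-Pe) = -0.126*log2(0.126) - 0.874*log2(0.874) = 0.376552 + 0.169814 = 0.5464. Pe*log2(M-1) = 0.126*log2(49) = 0.707453. Bound = H(Pe) + Pe*log2(M-1) = 0.376552 + 0.169814 + 0.707453 = 1.2538

1.2538 bits


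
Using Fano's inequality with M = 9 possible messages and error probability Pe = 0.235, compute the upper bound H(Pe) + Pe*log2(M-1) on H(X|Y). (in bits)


H(Pe) = -Pe*log2(Pe) - (1-Pe)*log2(1-Pe) = -0.235*log2(0.235) - 0.765*log2(0.765) = 0.490978 + 0.295648 = 0.7866. Pe*log2(M-1) = 0.235*log2(8) = 0.705000. Bound = H(Pe) + Pe*log2(M-1) = 0.490978 + 0.295648 + 0.705000 = 1.4916

1.4916 bits


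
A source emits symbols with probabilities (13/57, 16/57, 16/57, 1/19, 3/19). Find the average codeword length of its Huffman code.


Huffman construction (repeatedly merge the two least-probable nodes; each merge adds 1 bit to every symbol beneath it): 1/19 + 3/19 = 4/19; 4/19 + 13/57 = 25/57; 16/57 + 16/57 = 32/57; 25/57 + 32/57 = 1. Resulting codeword lengths (in the order the probabilities were given): (2, 2, 2, 3, 3). L_avg = sum(p_i * l_i) = 13/57*2 + 16/57*2 + 16/57*2 + 1/19*3 + 3/19*3 = 42/19 = 2.2105

2.2105 bits


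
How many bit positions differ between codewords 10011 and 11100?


Count differing positions: . ^ ^ ^ ^ = 4 differences

4


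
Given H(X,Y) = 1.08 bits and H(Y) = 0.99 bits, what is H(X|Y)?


H(X|Y) = H(X,Y) - H(Y) = 1.08 - 0.99 = 0.09

0.09 bits


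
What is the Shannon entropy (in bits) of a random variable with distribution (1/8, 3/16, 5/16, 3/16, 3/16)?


H = -sum(p_i * log2(p_i)). Terms: -(1/8)*log2(1/8) = 0.375000; -(3/16)*log2(3/16) = 0.452820; -(5/16)*log2(5/16) = 0.524397; -(3/16)*log2(3/16) = 0.452820; -(3/16)*log2(3/16) = 0.452820. H = 0.375000 + 0.452820 + 0.524397 + 0.452820 + 0.452820 = 2.2579

2.2579 bits


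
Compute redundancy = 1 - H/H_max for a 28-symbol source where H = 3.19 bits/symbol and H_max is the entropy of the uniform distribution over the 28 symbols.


H_max = log2(K) = log2(28) = 4.8074 bits/symbol. Redundancy = 1 - H/H_max = 1 - 3.19/4.8074 = 1 - 0.6636 = 0.3364

0.3364


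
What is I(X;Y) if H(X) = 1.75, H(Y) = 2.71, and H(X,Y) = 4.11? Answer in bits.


I(X;Y) = H(X) + H(Y) - H(X,Y) = 1.75 + 2.71 - 4.11 = 0.35

0.35 bits


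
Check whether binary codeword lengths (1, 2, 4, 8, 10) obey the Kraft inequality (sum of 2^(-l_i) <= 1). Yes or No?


Kraft sum = sum(2^(-l_i)) = 0.8174, need <= 1. Result: satisfied (a binary prefix-free code with these lengths exists)

Yes


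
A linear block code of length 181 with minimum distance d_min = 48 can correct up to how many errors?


Correction capability = floor((d-1)/2) = floor((48-1)/2) = 23

23 errors


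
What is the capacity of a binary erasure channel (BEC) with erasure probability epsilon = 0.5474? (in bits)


C = 1 - epsilon = 1 - 0.5474 = 0.4526

0.4526 bits


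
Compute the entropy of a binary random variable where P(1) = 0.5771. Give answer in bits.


H = -p*log2(p) - (1-p)*log2(1-p). -0.5771*log2(0.5771) = 0.457702; -0.4229*log2(0.4229) = 0.525078. H = 0.457702 + 0.525078 = 0.9828

0.9828 bits


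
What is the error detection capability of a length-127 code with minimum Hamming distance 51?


Detection capability = d_min - 1 = 51 - 1 = 50

50 errors


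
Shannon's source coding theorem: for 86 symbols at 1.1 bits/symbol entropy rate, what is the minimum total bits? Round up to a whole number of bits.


Minimum bits >= n * H = 86 * 1.1 = 94.6, rounded up to a whole number of bits = 95

95 bits


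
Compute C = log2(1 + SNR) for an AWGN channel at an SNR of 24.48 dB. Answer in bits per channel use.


SNR_linear = 10^(24.48/10) = 280.5434; C = log2(1 + SNR_linear) = log2(1 + 280.5434) = 8.1372

8.1372 bits/channel use


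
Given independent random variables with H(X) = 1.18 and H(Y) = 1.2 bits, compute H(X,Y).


For independent variables, H(X,Y) = H(X) + H(Y) = 1.18 + 1.2 = 2.38

2.38 bits


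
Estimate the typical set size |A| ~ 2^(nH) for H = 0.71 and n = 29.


log2|A_typical| = nH = 29 * 0.71 = 20.59, so |A_typical| ~ 2^20.59 = 1.578e+06

1.578e+06


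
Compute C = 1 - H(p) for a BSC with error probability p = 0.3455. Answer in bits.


H(p) = -p*log2(p) - (1-p)*log2(1-p) = -0.3455*log2(0.3455) - 0.6545*log2(0.6545) = 0.529735 + 0.400250 = 0.93. C = 1 - H(p) = 1 - 0.93 = 0.07

0.07 bits


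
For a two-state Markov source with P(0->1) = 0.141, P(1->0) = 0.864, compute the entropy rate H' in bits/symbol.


Stationary distribution: pi_0 = p10/(p01+p10) = 0.8597, pi_1 = 0.1403. Entropy rate H' = pi_0*H(p01) + pi_1*H(p10) = 0.8597*0.5869 + 0.1403*0.5737 = 0.585

0.585 bits/symbol


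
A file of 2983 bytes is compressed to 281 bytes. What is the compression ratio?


Ratio = original / compressed = 2983 / 281 = 10.6157

10.6157


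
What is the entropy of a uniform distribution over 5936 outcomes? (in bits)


H = log2(n) = log2(5936) = 12.5353

12.5353 bits


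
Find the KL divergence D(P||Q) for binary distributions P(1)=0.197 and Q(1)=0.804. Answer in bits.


KL = p*log2(p/q) + (1-p)*log2((1-p)/(1-q)) = 0.197*log2(0.197/0.804) + 0.803*log2(0.803/0.196) = 1.234

1.234 bits


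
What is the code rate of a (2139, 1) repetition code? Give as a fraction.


Rate = k/n = 1/2139

1/2139


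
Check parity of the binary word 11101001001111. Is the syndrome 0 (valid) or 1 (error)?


Syndrome = XOR of all bits = 1 XOR 1 XOR 1 XOR 0 XOR 1 XOR 0 XOR 0 XOR 1 XOR 0 XOR 0 XOR 1 XOR 1 XOR 1 XOR 1 = 1

1


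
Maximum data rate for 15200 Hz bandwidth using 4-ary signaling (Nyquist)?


Rate = 2 * B * log2(M) = 2 * 15200 * 2.0 = 60800.0

60800.0 bps


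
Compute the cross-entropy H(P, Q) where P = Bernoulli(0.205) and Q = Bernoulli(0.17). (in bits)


H(P,Q) = -p*log2(q) - (1-p)*log2(1-q). -0.205*log2(0.17) = 0.524061; -0.795*log2(0.83) = 0.213709. H(P,Q) = 0.524061 + 0.213709 = 0.7378

0.7378 bits


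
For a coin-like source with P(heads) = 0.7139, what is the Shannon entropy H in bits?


H = -p*log2(p) - (1-p)*log2(1-p). -0.7139*log2(0.7139) = 0.347103; -0.2861*log2(0.2861) = 0.516527. H = 0.347103 + 0.516527 = 0.8636

0.8636 bits


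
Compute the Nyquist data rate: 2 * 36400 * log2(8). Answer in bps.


Rate = 2 * B * log2(M) = 2 * 36400 * 3.0 = 218400.0

218400.0 bps


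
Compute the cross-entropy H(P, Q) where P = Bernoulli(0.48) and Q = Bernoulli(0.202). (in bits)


H(P,Q) = -p*log2(q) - (1-p)*log2(1-q). -0.48*log2(0.202) = 1.107635; -0.52*log2(0.798) = 0.169280. H(P,Q) = 1.107635 + 0.169280 = 1.2769

1.2769 bits


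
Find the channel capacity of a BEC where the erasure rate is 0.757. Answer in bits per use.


C = 1 - epsilon = 1 - 0.757 = 0.243

0.243 bits


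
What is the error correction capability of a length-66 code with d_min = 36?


Correction capability = floor((d-1)/2) = floor((36-1)/2) = 17

17 errors


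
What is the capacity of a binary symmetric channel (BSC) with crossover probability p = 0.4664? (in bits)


H(p) = -p*log2(p) - (1-p)*log2(1-p) = -0.4664*log2(0.4664) - 0.5336*log2(0.5336) = 0.513208 + 0.483532 = 0.9967. C = 1 - H(p) = 1 - 0.9967 = 0.0033

0.0033 bits


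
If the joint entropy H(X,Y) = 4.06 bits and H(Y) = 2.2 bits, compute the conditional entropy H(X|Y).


H(X|Y) = H(X,Y) - H(Y) = 4.06 - 2.2 = 1.86

1.86 bits


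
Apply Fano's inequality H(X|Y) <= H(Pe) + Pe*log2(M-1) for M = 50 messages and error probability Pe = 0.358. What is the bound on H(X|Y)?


H(Pe) = -Pe*log2(Pe) - (1-Pe)*log2(1-Pe) = -0.358*log2(0.358) - 0.642*log2(0.642) = 0.530545 + 0.410466 = 0.941. Pe*log2(M-1) = 0.358*log2(49) = 2.010066. Bound = H(Pe) + Pe*log2(M-1) = 0.530545 + 0.410466 + 2.010066 = 2.9511

2.9511 bits


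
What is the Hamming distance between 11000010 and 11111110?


Count differing positions: . . ^ ^ ^ ^ . . = 4 differences

4


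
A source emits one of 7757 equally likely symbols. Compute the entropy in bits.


H = log2(n) = log2(7757) = 12.9213

12.9213 bits


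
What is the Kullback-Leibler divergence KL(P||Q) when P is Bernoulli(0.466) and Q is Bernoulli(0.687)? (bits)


KL = p*log2(p/q) + (1-p)*log2((1-p)/(1-q)) = 0.466*log2(0.466/0.687) + 0.534*log2(0.534/0.313) = 0.1506

0.1506 bits


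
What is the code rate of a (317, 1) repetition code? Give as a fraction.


Rate = k/n = 1/317

1/317


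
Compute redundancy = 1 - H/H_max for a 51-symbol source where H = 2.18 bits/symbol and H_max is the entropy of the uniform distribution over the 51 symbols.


H_max = log2(K) = log2(51) = 5.6724 bits/symbol. Redundancy = 1 - H/H_max = 1 - 2.18/5.6724 = 1 - 0.3843 = 0.6157

0.6157


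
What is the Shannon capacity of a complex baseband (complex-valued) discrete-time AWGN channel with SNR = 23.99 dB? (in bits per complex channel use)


SNR_linear = 10^(23.99/10) = 250.6109; C = log2(1 + SNR_linear) = log2(1 + 250.6109) = 7.9751

7.9751 bits/channel use


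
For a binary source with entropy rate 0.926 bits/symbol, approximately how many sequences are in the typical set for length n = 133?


log2|A_typical| = nH = 133 * 0.926 = 123.158, so |A_typical| ~ 2^123.158 = 1.186e+37

1.186e+37


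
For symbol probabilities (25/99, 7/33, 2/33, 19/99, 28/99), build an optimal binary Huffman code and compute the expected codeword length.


Huffman construction (repeatedly merge the two least-probable nodes; each merge adds 1 bit to every symbol beneath it): 2/33 + 19/99 = 25/99; 7/33 + 25/99 = 46/99; 25/99 + 28/99 = 53/99; 46/99 + 53/99 = 1. Resulting codeword lengths (in the order the probabilities were given): (2, 2, 3, 3, 2). L_avg = sum(p_i * l_i) = 25/99*2 + 7/33*2 + 2/33*3 + 19/99*3 + 28/99*2 = 223/99 = 2.2525

2.2525 bits


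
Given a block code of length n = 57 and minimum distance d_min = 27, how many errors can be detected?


Detection capability = d_min - 1 = 27 - 1 = 26

26 errors


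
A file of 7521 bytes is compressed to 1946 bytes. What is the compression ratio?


Ratio = original / compressed = 7521 / 1946 = 3.8649

3.8649


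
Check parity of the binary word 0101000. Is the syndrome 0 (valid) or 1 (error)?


Syndrome = XOR of all bits = 0 XOR 1 XOR 0 XOR 1 XOR 0 XOR 0 XOR 0 = 0

0


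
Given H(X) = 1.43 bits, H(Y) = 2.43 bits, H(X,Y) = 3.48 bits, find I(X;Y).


I(X;Y) = H(X) + H(Y) - H(X,Y) = 1.43 + 2.43 - 3.48 = 0.38

0.38 bits


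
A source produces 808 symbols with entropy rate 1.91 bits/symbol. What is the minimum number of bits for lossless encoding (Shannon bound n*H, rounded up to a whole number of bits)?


Minimum bits >= n * H = 808 * 1.91 = 1543.28, rounded up to a whole number of bits = 1544

1544 bits


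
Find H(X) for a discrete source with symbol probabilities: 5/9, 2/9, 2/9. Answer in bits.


H = -sum(p_i * log2(p_i)). Terms: -(5/9)*log2(5/9) = 0.471109; -(2/9)*log2(2/9) = 0.482206; -(2/9)*log2(2/9) = 0.482206. H = 0.471109 + 0.482206 + 0.482206 = 1.4355

1.4355 bits


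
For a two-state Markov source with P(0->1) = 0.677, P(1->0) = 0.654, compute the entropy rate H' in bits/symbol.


Stationary distribution: pi_0 = p10/(p01+p10) = 0.4914, pi_1 = 0.5086. Entropy rate H' = pi_0*H(p01) + pi_1*H(p10) = 0.4914*0.9076 + 0.5086*0.9304 = 0.9192

0.9192 bits/symbol


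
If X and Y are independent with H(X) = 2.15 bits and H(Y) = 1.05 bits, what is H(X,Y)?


For independent variables, H(X,Y) = H(X) + H(Y) = 2.15 + 1.05 = 3.2

3.2 bits


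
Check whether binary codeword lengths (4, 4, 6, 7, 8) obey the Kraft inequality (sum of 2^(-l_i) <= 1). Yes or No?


Kraft sum = sum(2^(-l_i)) = 0.1523, need <= 1. Result: satisfied (a binary prefix-free code with these lengths exists)

Yes


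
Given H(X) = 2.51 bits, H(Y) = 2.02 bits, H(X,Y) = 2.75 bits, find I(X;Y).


I(X;Y) = H(X) + H(Y) - H(X,Y) = 2.51 + 2.02 - 2.75 = 1.78

1.78 bits


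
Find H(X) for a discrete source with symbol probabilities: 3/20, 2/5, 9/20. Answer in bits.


H = -sum(p_i * log2(p_i)). Terms: -(3/20)*log2(3/20) = 0.410545; -(2/5)*log2(2/5) = 0.528771; -(9/20)*log2(9/20) = 0.518401. H = 0.410545 + 0.528771 + 0.518401 = 1.4577

1.4577 bits


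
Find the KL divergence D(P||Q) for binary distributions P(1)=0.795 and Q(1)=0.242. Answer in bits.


KL = p*log2(p/q) + (1-p)*log2((1-p)/(1-q)) = 0.795*log2(0.795/0.242) + 0.205*log2(0.205/0.758) = 0.9774

0.9774 bits


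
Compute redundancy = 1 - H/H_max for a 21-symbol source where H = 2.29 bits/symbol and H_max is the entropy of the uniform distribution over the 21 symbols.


H_max = log2(K) = log2(21) = 4.3923 bits/symbol. Redundancy = 1 - H/H_max = 1 - 2.29/4.3923 = 1 - 0.5214 = 0.4786

0.4786


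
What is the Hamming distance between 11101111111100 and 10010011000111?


Count differing positions: . ^ ^ ^ ^ ^ . . ^ ^ ^ . ^ ^ = 10 differences

10


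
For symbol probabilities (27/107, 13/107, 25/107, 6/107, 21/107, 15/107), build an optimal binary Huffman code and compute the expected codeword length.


Huffman construction (repeatedly merge the two least-probable nodes; each merge adds 1 bit to every symbol beneath it): 6/107 + 13/107 = 19/107; 15/107 + 19/107 = 34/107; 21/107 + 25/107 = 46/107; 27/107 + 34/107 = 61/107; 46/107 + 61/107 = 1. Resulting codeword lengths (in the order the probabilities were given): (2, 4, 2, 4, 2, 3). L_avg = sum(p_i * l_i) = 27/107*2 + 13/107*4 + 25/107*2 + 6/107*4 + 21/107*2 + 15/107*3 = 267/107 = 2.4953

2.4953 bits


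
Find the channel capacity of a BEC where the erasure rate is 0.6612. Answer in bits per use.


C = 1 - epsilon = 1 - 0.6612 = 0.3388

0.3388 bits


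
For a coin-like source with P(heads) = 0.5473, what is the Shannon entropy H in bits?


H = -p*log2(p) - (1-p)*log2(1-p). -0.5473*log2(0.5473) = 0.475930; -0.4527*log2(0.4527) = 0.517605. H = 0.475930 + 0.517605 = 0.9935

0.9935 bits


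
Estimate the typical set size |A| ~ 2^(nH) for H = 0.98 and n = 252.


log2|A_typical| = nH = 252 * 0.98 = 246.96, so |A_typical| ~ 2^246.96 = 2.200e+74

2.200e+74


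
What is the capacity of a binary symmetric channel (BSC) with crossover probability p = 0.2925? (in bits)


H(p) = -p*log2(p) - (1-p)*log2(1-p) = -0.2925*log2(0.2925) - 0.7075*log2(0.7075) = 0.518746 + 0.353183 = 0.8719. C = 1 - H(p) = 1 - 0.8719 = 0.1281

0.1281 bits


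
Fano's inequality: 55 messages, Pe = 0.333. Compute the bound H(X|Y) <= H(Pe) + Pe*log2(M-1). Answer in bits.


H(Pe) = -Pe*log2(Pe) - (1-Pe)*log2(1-Pe) = -0.333*log2(0.333) - 0.667*log2(0.667) = 0.528273 + 0.389689 = 0.918. Pe*log2(M-1) = 0.333*log2(54) = 1.916378. Bound = H(Pe) + Pe*log2(M-1) = 0.528273 + 0.389689 + 1.916378 = 2.8343

2.8343 bits


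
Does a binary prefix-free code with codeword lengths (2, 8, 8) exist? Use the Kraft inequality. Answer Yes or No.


Kraft sum = sum(2^(-l_i)) = 0.2578, need <= 1. Result: satisfied (a binary prefix-free code with these lengths exists)

Yes


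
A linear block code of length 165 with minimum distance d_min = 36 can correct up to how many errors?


Correction capability = floor((d-1)/2) = floor((36-1)/2) = 17

17 errors


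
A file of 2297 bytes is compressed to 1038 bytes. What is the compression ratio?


Ratio = original / compressed = 2297 / 1038 = 2.2129

2.2129


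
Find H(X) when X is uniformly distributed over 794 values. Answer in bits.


H = log2(n) = log2(794) = 9.633

9.633 bits


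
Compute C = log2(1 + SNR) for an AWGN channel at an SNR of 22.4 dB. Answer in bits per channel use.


SNR_linear = 10^(22.4/10) = 173.7801; C = log2(1 + SNR_linear) = log2(1 + 173.7801) = 7.4494

7.4494 bits/channel use


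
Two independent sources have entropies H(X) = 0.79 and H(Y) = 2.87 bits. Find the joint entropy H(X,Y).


For independent variables, H(X,Y) = H(X) + H(Y) = 0.79 + 2.87 = 3.66

3.66 bits


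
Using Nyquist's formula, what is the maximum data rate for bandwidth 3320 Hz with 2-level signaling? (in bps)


Rate = 2 * B * log2(M) = 2 * 3320 * 1.0 = 6640.0

6640.0 bps


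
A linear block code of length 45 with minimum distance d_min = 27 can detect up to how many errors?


Detection capability = d_min - 1 = 27 - 1 = 26

26 errors


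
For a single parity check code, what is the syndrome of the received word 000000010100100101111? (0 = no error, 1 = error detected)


Syndrome = XOR of all bits = 0 XOR 0 XOR 0 XOR 0 XOR 0 XOR 0 XOR 0 XOR 1 XOR 0 XOR 1 XOR 0 XOR 0 XOR 1 XOR 0 XOR 0 XOR 1 XOR 0 XOR 1 XOR 1 XOR 1 XOR 1 = 0

0


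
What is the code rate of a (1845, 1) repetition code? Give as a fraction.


Rate = k/n = 1/1845

1/1845


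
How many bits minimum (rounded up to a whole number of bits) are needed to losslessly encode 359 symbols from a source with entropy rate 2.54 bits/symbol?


Minimum bits >= n * H = 359 * 2.54 = 911.86, rounded up to a whole number of bits = 912

912 bits


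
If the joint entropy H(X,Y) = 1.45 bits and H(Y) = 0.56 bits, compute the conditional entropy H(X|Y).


H(X|Y) = H(X,Y) - H(Y) = 1.45 - 0.56 = 0.89

0.89 bits


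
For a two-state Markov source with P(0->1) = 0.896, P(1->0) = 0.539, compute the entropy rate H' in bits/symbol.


Stationary distribution: pi_0 = p10/(p01+p10) = 0.3756, pi_1 = 0.6244. Entropy rate H' = pi_0*H(p01) + pi_1*H(p10) = 0.3756*0.4815 + 0.6244*0.9956 = 0.8025

0.8025 bits/symbol


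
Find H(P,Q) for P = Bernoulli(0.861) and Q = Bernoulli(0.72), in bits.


H(P,Q) = -p*log2(q) - (1-p)*log2(1-q). -0.861*log2(0.72) = 0.408055; -0.139*log2(0.28) = 0.255274. H(P,Q) = 0.408055 + 0.255274 = 0.6633

0.6633 bits


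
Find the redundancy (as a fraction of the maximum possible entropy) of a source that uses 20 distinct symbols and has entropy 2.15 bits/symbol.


H_max = log2(K) = log2(20) = 4.3219 bits/symbol. Redundancy = 1 - H/H_max = 1 - 2.15/4.3219 = 1 - 0.4975 = 0.5025

0.5025


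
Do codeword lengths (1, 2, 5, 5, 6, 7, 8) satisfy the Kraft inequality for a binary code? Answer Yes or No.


Kraft sum = sum(2^(-l_i)) = 0.8398, need <= 1. Result: satisfied (a binary prefix-free code with these lengths exists)

Yes


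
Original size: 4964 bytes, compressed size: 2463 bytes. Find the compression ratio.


Ratio = original / compressed = 4964 / 2463 = 2.0154

2.0154


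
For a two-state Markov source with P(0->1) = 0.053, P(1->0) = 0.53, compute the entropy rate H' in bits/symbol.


Stationary distribution: pi_0 = p10/(p01+p10) = 0.9091, pi_1 = 0.0909. Entropy rate H' = pi_0*H(p01) + pi_1*H(p10) = 0.9091*0.299 + 0.0909*0.9974 = 0.3625

0.3625 bits/symbol


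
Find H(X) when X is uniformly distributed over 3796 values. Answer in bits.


H = log2(n) = log2(3796) = 11.8903

11.8903 bits


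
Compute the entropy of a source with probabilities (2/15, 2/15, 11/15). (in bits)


H = -sum(p_i * log2(p_i)). Terms: -(2/15)*log2(2/15) = 0.387585; -(2/15)*log2(2/15) = 0.387585; -(11/15)*log2(11/15) = 0.328137. H = 0.387585 + 0.387585 + 0.328137 = 1.1033

1.1033 bits


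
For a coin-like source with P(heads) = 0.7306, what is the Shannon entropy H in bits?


H = -p*log2(p) - (1-p)*log2(1-p). -0.7306*log2(0.7306) = 0.330850; -0.2694*log2(0.2694) = 0.509753. H = 0.330850 + 0.509753 = 0.8406

0.8406 bits


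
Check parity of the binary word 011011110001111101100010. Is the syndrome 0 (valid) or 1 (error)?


Syndrome = XOR of all bits = 0 XOR 1 XOR 1 XOR 0 XOR 1 XOR 1 XOR 1 XOR 1 XOR 0 XOR 0 XOR 0 XOR 1 XOR 1 XOR 1 XOR 1 XOR 1 XOR 0 XOR 1 XOR 1 XOR 0 XOR 0 XOR 0 XOR 1 XOR 0 = 0

0


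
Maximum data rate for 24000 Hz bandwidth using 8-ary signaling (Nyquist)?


Rate = 2 * B * log2(M) = 2 * 24000 * 3.0 = 144000.0

144000.0 bps


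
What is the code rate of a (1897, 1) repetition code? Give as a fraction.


Rate = k/n = 1/1897

1/1897


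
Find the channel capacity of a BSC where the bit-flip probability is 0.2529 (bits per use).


H(p) = -p*log2(p) - (1-p)*log2(1-p) = -0.2529*log2(0.2529) - 0.7471*log2(0.7471) = 0.501592 + 0.314250 = 0.8158. C = 1 - H(p) = 1 - 0.8158 = 0.1842

0.1842 bits


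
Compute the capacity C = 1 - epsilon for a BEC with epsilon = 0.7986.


C = 1 - epsilon = 1 - 0.7986 = 0.2014

0.2014 bits


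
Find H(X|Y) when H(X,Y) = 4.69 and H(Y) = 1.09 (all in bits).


H(X|Y) = H(X,Y) - H(Y) = 4.69 - 1.09 = 3.6

3.6 bits


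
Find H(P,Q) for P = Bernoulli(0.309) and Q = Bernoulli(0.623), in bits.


H(P,Q) = -p*log2(q) - (1-p)*log2(1-q). -0.309*log2(0.623) = 0.210953; -0.691*log2(0.377) = 0.972488. H(P,Q) = 0.210953 + 0.972488 = 1.1834

1.1834 bits


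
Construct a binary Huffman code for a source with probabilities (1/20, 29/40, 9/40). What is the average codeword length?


Huffman construction (repeatedly merge the two least-probable nodes; each merge adds 1 bit to every symbol beneath it): 1/20 + 9/40 = 11/40; 11/40 + 29/40 = 1. Resulting codeword lengths (in the order the probabilities were given): (2, 1, 2). L_avg = sum(p_i * l_i) = 1/20*2 + 29/40*1 + 9/40*2 = 51/40 = 1.275

1.275 bits


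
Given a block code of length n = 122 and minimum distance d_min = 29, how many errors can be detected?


Detection capability = d_min - 1 = 29 - 1 = 28

28 errors


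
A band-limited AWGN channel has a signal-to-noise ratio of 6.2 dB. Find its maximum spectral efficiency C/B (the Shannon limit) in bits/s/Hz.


SNR_linear = 10^(6.2/10) = 4.1687; C/B = log2(1 + SNR_linear) = log2(1 + 4.1687) = 2.3698

2.3698 bits/s/Hz


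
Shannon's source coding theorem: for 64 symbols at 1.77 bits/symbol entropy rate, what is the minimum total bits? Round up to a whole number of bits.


Minimum bits >= n * H = 64 * 1.77 = 113.28, rounded up to a whole number of bits = 114

114 bits


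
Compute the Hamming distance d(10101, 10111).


Count differing positions: . . . ^ . = 1 differences

1


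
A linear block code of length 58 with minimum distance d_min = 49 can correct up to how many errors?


Correction capability = floor((d-1)/2) = floor((49-1)/2) = 24

24 errors


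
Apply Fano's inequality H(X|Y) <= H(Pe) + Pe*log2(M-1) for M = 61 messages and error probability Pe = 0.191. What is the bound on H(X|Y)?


H(Pe) = -Pe*log2(Pe) - (1-Pe)*log2(1-Pe) = -0.191*log2(0.191) - 0.809*log2(0.809) = 0.456176 + 0.247383 = 0.7036. Pe*log2(M-1) = 0.191*log2(60) = 1.128216. Bound = H(Pe) + Pe*log2(M-1) = 0.456176 + 0.247383 + 1.128216 = 1.8318

1.8318 bits


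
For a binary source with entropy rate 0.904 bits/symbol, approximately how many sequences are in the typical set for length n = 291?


log2|A_typical| = nH = 291 * 0.904 = 263.064, so |A_typical| ~ 2^263.064 = 1.549e+79

1.549e+79


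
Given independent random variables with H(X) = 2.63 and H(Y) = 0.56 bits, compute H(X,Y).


For independent variables, H(X,Y) = H(X) + H(Y) = 2.63 + 0.56 = 3.19

3.19 bits


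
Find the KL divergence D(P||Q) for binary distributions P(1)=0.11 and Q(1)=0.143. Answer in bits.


KL = p*log2(p/q) + (1-p)*log2((1-p)/(1-q)) = 0.11*log2(0.11/0.143) + 0.89*log2(0.89/0.857) = 0.0069

0.0069 bits


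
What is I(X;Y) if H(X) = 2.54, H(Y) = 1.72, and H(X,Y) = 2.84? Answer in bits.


I(X;Y) = H(X) + H(Y) - H(X,Y) = 2.54 + 1.72 - 2.84 = 1.42

1.42 bits


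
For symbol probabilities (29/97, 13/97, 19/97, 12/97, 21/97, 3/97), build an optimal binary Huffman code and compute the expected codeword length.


Huffman construction (repeatedly merge the two least-probable nodes; each merge adds 1 bit to every symbol beneath it): 3/97 + 12/97 = 15/97; 13/97 + 15/97 = 28/97; 19/97 + 21/97 = 40/97; 28/97 + 29/97 = 57/97; 40/97 + 57/97 = 1. Resulting codeword lengths (in the order the probabilities were given): (2, 3, 2, 4, 2, 4). L_avg = sum(p_i * l_i) = 29/97*2 + 13/97*3 + 19/97*2 + 12/97*4 + 21/97*2 + 3/97*4 = 237/97 = 2.4433

2.4433 bits


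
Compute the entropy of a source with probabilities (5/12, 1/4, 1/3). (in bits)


H = -sum(p_i * log2(p_i)). Terms: -(5/12)*log2(5/12) = 0.526264; -(1/4)*log2(1/4) = 0.500000; -(1/3)*log2(1/3) = 0.528321. H = 0.526264 + 0.500000 + 0.528321 = 1.5546

1.5546 bits


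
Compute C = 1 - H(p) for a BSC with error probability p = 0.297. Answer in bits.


H(p) = -p*log2(p) - (1-p)*log2(1-p) = -0.297*log2(0.297) - 0.703*log2(0.703) = 0.520185 + 0.357408 = 0.8776. C = 1 - H(p) = 1 - 0.8776 = 0.1224

0.1224 bits


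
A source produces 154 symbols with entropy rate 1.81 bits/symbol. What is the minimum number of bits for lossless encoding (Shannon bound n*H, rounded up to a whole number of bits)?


Minimum bits >= n * H = 154 * 1.81 = 278.74, rounded up to a whole number of bits = 279

279 bits


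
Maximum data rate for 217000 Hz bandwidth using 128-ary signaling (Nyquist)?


Rate = 2 * B * log2(M) = 2 * 217000 * 7.0 = 3038000.0

3038000.0 bps


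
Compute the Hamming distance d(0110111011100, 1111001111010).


Count differing positions: ^ . . ^ ^ ^ . ^ . . ^ ^ . = 7 differences

7


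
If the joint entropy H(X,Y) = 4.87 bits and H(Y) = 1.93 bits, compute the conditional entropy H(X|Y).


H(X|Y) = H(X,Y) - H(Y) = 4.87 - 1.93 = 2.94

2.94 bits


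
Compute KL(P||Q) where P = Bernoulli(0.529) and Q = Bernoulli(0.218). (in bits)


KL = p*log2(p/q) + (1-p)*log2((1-p)/(1-q)) = 0.529*log2(0.529/0.218) + 0.471*log2(0.471/0.782) = 0.3321

0.3321 bits


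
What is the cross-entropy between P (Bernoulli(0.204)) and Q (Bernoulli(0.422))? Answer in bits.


H(P,Q) = -p*log2(q) - (1-p)*log2(1-q). -0.204*log2(0.422) = 0.253916; -0.796*log2(0.578) = 0.629523. H(P,Q) = 0.253916 + 0.629523 = 0.8834

0.8834 bits


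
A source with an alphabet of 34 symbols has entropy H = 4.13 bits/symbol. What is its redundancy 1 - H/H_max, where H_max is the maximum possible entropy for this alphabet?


H_max = log2(K) = log2(34) = 5.0875 bits/symbol. Redundancy = 1 - H/H_max = 1 - 4.13/5.0875 = 1 - 0.8118 = 0.1882

0.1882


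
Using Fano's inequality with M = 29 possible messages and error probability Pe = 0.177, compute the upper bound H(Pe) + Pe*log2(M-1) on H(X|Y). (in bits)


H(Pe) = -Pe*log2(Pe) - (1-Pe)*log2(1-Pe) = -0.177*log2(0.177) - 0.823*log2(0.823) = 0.442178 + 0.231292 = 0.6735. Pe*log2(M-1) = 0.177*log2(28) = 0.850902. Bound = H(Pe) + Pe*log2(M-1) = 0.442178 + 0.231292 + 0.850902 = 1.5244

1.5244 bits


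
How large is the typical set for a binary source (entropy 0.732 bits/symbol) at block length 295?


log2|A_typical| = nH = 295 * 0.732 = 215.94, so |A_typical| ~ 2^215.94 = 1.010e+65

1.010e+65


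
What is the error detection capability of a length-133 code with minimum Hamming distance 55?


Detection capability = d_min - 1 = 55 - 1 = 54

54 errors


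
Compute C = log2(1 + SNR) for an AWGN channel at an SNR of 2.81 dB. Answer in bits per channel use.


SNR_linear = 10^(2.81/10) = 1.9099; C = log2(1 + SNR_linear) = log2(1 + 1.9099) = 1.5409

1.5409 bits/channel use


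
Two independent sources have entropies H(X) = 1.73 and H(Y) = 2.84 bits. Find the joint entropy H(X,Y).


For independent variables, H(X,Y) = H(X) + H(Y) = 1.73 + 2.84 = 4.57

4.57 bits


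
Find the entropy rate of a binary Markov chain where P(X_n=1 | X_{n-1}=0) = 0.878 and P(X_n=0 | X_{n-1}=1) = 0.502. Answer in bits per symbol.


Stationary distribution: pi_0 = p10/(p01+p10) = 0.3638, pi_1 = 0.6362. Entropy rate H' = pi_0*H(p01) + pi_1*H(p10) = 0.3638*0.5351 + 0.6362*1.0 = 0.8309

0.8309 bits/symbol


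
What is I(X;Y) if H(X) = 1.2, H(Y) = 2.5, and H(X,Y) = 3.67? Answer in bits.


I(X;Y) = H(X) + H(Y) - H(X,Y) = 1.2 + 2.5 - 3.67 = 0.03

0.03 bits


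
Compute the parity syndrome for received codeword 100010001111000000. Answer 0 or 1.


Syndrome = XOR of all bits = 1 XOR 0 XOR 0 XOR 0 XOR 1 XOR 0 XOR 0 XOR 0 XOR 1 XOR 1 XOR 1 XOR 1 XOR 0 XOR 0 XOR 0 XOR 0 XOR 0 XOR 0 = 0

0


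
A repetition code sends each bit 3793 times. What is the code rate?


Rate = k/n = 1/3793

1/3793


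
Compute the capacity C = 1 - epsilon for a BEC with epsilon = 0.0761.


C = 1 - epsilon = 1 - 0.0761 = 0.9239

0.9239 bits


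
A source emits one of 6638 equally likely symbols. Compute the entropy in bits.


H = log2(n) = log2(6638) = 12.6965

12.6965 bits


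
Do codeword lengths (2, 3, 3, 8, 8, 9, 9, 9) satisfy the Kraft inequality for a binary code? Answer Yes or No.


Kraft sum = sum(2^(-l_i)) = 0.5137, need <= 1. Result: satisfied (a binary prefix-free code with these lengths exists)

Yes


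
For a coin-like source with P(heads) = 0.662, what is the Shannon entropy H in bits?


H = -p*log2(p) - (1-p)*log2(1-p). -0.662*log2(0.662) = 0.393954; -0.338*log2(0.338) = 0.528938. H = 0.393954 + 0.528938 = 0.9229

0.9229 bits


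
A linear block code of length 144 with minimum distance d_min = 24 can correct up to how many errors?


Correction capability = floor((d-1)/2) = floor((24-1)/2) = 11

11 errors


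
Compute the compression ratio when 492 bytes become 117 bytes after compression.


Ratio = original / compressed = 492 / 117 = 4.2051

4.2051


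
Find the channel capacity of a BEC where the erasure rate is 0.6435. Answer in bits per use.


C = 1 - epsilon = 1 - 0.6435 = 0.3565

0.3565 bits


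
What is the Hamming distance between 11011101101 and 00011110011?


Count differing positions: ^ ^ . . . . ^ ^ ^ ^ . = 6 differences

6


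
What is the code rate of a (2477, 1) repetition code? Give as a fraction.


Rate = k/n = 1/2477

1/2477


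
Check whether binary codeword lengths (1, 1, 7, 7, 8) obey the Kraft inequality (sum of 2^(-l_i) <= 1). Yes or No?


Kraft sum = sum(2^(-l_i)) = 1.0195, need <= 1. Result: violated (a binary prefix-free code with these lengths cannot exist)

No


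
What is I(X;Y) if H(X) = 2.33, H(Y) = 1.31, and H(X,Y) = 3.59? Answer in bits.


I(X;Y) = H(X) + H(Y) - H(X,Y) = 2.33 + 1.31 - 3.59 = 0.05

0.05 bits


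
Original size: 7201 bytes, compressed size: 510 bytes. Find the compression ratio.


Ratio = original / compressed = 7201 / 510 = 14.1196

14.1196


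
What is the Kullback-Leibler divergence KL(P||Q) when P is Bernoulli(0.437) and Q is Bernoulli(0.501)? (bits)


KL = p*log2(p/q) + (1-p)*log2((1-p)/(1-q)) = 0.437*log2(0.437/0.501) + 0.563*log2(0.563/0.499) = 0.0118

0.0118 bits


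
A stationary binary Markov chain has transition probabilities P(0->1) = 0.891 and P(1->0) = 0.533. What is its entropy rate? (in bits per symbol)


Stationary distribution: pi_0 = p10/(p01+p10) = 0.3743, pi_1 = 0.6257. Entropy rate H' = pi_0*H(p01) + pi_1*H(p10) = 0.3743*0.4969 + 0.6257*0.9969 = 0.8097

0.8097 bits/symbol


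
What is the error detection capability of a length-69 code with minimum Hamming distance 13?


Detection capability = d_min - 1 = 13 - 1 = 12

12 errors


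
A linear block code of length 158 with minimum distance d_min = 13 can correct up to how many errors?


Correction capability = floor((d-1)/2) = floor((13-1)/2) = 6

6 errors


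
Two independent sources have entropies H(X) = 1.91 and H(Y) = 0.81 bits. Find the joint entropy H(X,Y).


For independent variables, H(X,Y) = H(X) + H(Y) = 1.91 + 0.81 = 2.72

2.72 bits


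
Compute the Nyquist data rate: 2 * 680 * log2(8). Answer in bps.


Rate = 2 * B * log2(M) = 2 * 680 * 3.0 = 4080.0

4080.0 bps


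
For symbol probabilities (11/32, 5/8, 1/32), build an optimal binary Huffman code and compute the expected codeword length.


Huffman construction (repeatedly merge the two least-probable nodes; each merge adds 1 bit to every symbol beneath it): 1/32 + 11/32 = 3/8; 3/8 + 5/8 = 1. Resulting codeword lengths (in the order the probabilities were given): (2, 1, 2). L_avg = sum(p_i * l_i) = 11/32*2 + 5/8*1 + 1/32*2 = 11/8 = 1.375

1.375 bits
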